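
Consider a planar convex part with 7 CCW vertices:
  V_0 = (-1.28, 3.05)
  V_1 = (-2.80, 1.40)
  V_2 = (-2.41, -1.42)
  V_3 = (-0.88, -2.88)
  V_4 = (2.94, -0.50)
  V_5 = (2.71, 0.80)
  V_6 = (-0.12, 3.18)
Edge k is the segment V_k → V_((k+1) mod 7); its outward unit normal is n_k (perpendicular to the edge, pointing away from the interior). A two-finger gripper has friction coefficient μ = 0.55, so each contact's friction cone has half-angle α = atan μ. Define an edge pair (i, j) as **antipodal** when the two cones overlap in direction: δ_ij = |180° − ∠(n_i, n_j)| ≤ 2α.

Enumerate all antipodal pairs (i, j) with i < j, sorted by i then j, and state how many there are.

α = atan 0.55 = 28.81°;  2α = 57.62°
n_0 = (-0.7355, +0.6775)
n_1 = (-0.9906, -0.1370)
n_2 = (-0.6904, -0.7235)
n_3 = (+0.5288, -0.8487)
n_4 = (+0.9847, +0.1742)
n_5 = (+0.6436, +0.7653)
n_6 = (-0.1114, +0.9938)
  (0,1): δ = 129.47°  ·
  (0,2): δ = 91.01°  ·
  (0,3): δ = 15.42°  ✓
  (0,4): δ = 52.68°  ✓
  (0,5): δ = 92.59°  ·
  (0,6): δ = 139.05°  ·
  (1,2): δ = 141.53°  ·
  (1,3): δ = 65.95°  ·
  (1,4): δ = 2.16°  ✓
  (1,5): δ = 42.06°  ✓
  (1,6): δ = 88.52°  ·
  (2,3): δ = 104.42°  ·
  (2,4): δ = 36.31°  ✓
  (2,5): δ = 3.60°  ✓
  (2,6): δ = 50.05°  ✓
  (3,4): δ = 111.89°  ·
  (3,5): δ = 71.99°  ·
  (3,6): δ = 25.53°  ✓
  (4,5): δ = 140.10°  ·
  (4,6): δ = 93.64°  ·
  (5,6): δ = 133.54°  ·
antipodal pairs: 8

count = 8; pairs: (0,3), (0,4), (1,4), (1,5), (2,4), (2,5), (2,6), (3,6)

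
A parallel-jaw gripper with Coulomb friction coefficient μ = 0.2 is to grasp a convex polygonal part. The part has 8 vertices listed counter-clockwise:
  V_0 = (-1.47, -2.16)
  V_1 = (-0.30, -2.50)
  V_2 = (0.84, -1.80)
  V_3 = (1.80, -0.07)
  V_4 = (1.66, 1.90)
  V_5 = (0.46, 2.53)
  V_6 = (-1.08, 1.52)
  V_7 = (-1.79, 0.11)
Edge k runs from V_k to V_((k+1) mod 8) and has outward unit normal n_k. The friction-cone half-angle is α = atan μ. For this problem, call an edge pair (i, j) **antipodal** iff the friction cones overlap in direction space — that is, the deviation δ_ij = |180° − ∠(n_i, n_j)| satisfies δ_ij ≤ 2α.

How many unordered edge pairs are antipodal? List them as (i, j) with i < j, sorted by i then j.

count = 4; pairs: (0,4), (1,5), (2,6), (3,7)

α = atan 0.2 = 11.31°;  2α = 22.62°
n_0 = (-0.2791, -0.9603)
n_1 = (+0.5233, -0.8522)
n_2 = (+0.8744, -0.4852)
n_3 = (+0.9975, +0.0709)
n_4 = (+0.4648, +0.8854)
n_5 = (-0.5484, +0.8362)
n_6 = (-0.8932, +0.4497)
n_7 = (-0.9902, -0.1396)
  (0,1): δ = 132.24°  ·
  (0,2): δ = 102.82°  ·
  (0,3): δ = 69.73°  ·
  (0,4): δ = 11.50°  ✓
  (0,5): δ = 49.46°  ·
  (0,6): δ = 79.48°  ·
  (0,7): δ = 114.23°  ·
  (1,2): δ = 150.58°  ·
  (1,3): δ = 117.49°  ·
  (1,4): δ = 59.25°  ·
  (1,5): δ = 1.71°  ✓
  (1,6): δ = 31.72°  ·
  (1,7): δ = 66.47°  ·
  (2,3): δ = 146.91°  ·
  (2,4): δ = 88.67°  ·
  (2,5): δ = 27.71°  ·
  (2,6): δ = 2.30°  ✓
  (2,7): δ = 37.05°  ·
  (3,4): δ = 121.76°  ·
  (3,5): δ = 60.81°  ·
  (3,6): δ = 30.79°  ·
  (3,7): δ = 3.96°  ✓
  (4,5): δ = 119.04°  ·
  (4,6): δ = 89.03°  ·
  (4,7): δ = 54.28°  ·
  (5,6): δ = 149.99°  ·
  (5,7): δ = 115.23°  ·
  (6,7): δ = 145.25°  ·
antipodal pairs: 4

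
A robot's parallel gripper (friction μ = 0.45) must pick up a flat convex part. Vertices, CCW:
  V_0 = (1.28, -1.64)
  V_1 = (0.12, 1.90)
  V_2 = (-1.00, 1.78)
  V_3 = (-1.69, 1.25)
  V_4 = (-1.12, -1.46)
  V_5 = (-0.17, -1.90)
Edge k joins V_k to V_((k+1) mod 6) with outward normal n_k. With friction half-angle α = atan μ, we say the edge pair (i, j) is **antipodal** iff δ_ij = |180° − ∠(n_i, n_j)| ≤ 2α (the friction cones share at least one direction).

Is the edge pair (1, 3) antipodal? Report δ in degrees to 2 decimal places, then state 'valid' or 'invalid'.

δ = 84.24°, invalid

α = atan 0.45 = 24.23°;  2α = 48.46°
edge 1: e_1 = (-1.12, -0.12);  n_1 = (-0.1065, +0.9943)
edge 3: e_3 = (+0.57, -2.71);  n_3 = (-0.9786, -0.2058)
∠(n_1, n_3) = 95.76°
δ = |180° − 95.76°| = 84.24°
84.24° > 2α = 48.46°  →  invalid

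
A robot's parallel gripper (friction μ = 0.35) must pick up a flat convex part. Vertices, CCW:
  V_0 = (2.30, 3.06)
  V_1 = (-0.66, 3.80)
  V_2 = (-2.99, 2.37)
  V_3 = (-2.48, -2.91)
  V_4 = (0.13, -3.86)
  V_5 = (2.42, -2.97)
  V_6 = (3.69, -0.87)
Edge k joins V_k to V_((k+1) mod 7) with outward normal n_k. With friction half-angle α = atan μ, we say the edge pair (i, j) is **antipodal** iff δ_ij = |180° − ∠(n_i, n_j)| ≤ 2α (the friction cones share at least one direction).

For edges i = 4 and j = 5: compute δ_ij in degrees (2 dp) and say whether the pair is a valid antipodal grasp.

δ = 142.40°, invalid

α = atan 0.35 = 19.29°;  2α = 38.58°
edge 4: e_4 = (+2.29, +0.89);  n_4 = (+0.3622, -0.9321)
edge 5: e_5 = (+1.27, +2.10);  n_5 = (+0.8557, -0.5175)
∠(n_4, n_5) = 37.60°
δ = |180° − 37.60°| = 142.40°
142.40° > 2α = 38.58°  →  invalid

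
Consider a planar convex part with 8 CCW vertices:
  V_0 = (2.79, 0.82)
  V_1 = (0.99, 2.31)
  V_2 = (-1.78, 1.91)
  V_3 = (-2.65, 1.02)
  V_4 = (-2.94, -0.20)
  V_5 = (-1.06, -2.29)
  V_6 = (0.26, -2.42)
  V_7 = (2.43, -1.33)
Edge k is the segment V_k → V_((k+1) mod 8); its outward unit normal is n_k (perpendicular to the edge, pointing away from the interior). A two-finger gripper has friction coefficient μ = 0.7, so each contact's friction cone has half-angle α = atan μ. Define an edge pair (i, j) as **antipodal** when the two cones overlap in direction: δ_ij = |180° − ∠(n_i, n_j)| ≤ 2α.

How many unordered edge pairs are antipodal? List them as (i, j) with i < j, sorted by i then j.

α = atan 0.7 = 34.99°;  2α = 69.98°
n_0 = (+0.6377, +0.7703)
n_1 = (-0.1429, +0.9897)
n_2 = (-0.7151, +0.6990)
n_3 = (-0.9729, +0.2313)
n_4 = (-0.7435, -0.6688)
n_5 = (-0.0980, -0.9952)
n_6 = (+0.4489, -0.8936)
n_7 = (+0.9863, -0.1651)
  (0,1): δ = 132.17°  ·
  (0,2): δ = 94.73°  ·
  (0,3): δ = 63.75°  ✓
  (0,4): δ = 8.41°  ✓
  (0,5): δ = 33.99°  ✓
  (0,6): δ = 66.29°  ✓
  (0,7): δ = 120.11°  ·
  (1,2): δ = 142.57°  ·
  (1,3): δ = 111.59°  ·
  (1,4): δ = 56.24°  ✓
  (1,5): δ = 13.84°  ✓
  (1,6): δ = 18.45°  ✓
  (1,7): δ = 72.28°  ·
  (2,3): δ = 149.02°  ·
  (2,4): δ = 93.68°  ·
  (2,5): δ = 51.28°  ✓
  (2,6): δ = 18.98°  ✓
  (2,7): δ = 34.84°  ✓
  (3,4): δ = 124.66°  ·
  (3,5): δ = 82.25°  ·
  (3,6): δ = 49.96°  ✓
  (3,7): δ = 3.87°  ✓
  (4,5): δ = 137.60°  ·
  (4,6): δ = 105.30°  ·
  (4,7): δ = 51.48°  ✓
  (5,6): δ = 147.70°  ·
  (5,7): δ = 93.88°  ·
  (6,7): δ = 126.18°  ·
antipodal pairs: 13

count = 13; pairs: (0,3), (0,4), (0,5), (0,6), (1,4), (1,5), (1,6), (2,5), (2,6), (2,7), (3,6), (3,7), (4,7)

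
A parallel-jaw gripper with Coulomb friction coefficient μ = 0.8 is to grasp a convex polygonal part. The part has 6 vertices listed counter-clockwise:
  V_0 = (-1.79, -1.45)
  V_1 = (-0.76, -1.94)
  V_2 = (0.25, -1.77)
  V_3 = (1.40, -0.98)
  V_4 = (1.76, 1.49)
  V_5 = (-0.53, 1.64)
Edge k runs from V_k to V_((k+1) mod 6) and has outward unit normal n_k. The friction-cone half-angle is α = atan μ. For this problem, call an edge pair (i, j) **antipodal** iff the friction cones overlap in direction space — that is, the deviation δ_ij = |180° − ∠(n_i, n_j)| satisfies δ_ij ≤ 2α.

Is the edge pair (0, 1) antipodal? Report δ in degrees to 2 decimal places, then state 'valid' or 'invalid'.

δ = 145.00°, invalid

α = atan 0.8 = 38.66°;  2α = 77.32°
edge 0: e_0 = (+1.03, -0.49);  n_0 = (-0.4296, -0.9030)
edge 1: e_1 = (+1.01, +0.17);  n_1 = (+0.1660, -0.9861)
∠(n_0, n_1) = 35.00°
δ = |180° − 35.00°| = 145.00°
145.00° > 2α = 77.32°  →  invalid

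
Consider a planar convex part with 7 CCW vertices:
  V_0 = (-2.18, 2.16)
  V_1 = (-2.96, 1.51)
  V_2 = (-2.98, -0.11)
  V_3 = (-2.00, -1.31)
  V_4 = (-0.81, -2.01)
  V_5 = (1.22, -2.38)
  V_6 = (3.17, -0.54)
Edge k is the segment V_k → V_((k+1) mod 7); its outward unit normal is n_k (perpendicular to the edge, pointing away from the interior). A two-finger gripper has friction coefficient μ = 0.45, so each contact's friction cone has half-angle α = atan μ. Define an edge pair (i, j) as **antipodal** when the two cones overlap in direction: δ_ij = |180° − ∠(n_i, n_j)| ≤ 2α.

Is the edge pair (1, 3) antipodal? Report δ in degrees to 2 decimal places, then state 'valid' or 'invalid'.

α = atan 0.45 = 24.23°;  2α = 48.46°
edge 1: e_1 = (-0.02, -1.62);  n_1 = (-0.9999, +0.0123)
edge 3: e_3 = (+1.19, -0.70);  n_3 = (-0.5070, -0.8619)
∠(n_1, n_3) = 60.24°
δ = |180° − 60.24°| = 119.76°
119.76° > 2α = 48.46°  →  invalid

δ = 119.76°, invalid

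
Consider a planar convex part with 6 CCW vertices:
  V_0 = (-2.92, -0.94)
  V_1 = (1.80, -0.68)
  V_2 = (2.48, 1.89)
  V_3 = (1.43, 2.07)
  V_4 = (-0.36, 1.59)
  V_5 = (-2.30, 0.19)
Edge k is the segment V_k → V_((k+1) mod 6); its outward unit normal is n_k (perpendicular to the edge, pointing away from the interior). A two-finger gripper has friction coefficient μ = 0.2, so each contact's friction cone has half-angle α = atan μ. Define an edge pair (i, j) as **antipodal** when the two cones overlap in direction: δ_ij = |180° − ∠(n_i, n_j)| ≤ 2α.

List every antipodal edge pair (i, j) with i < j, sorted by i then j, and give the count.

count = 3; pairs: (0,2), (0,3), (1,5)

α = atan 0.2 = 11.31°;  2α = 22.62°
n_0 = (+0.0550, -0.9985)
n_1 = (+0.9667, -0.2558)
n_2 = (+0.1690, +0.9856)
n_3 = (-0.2590, +0.9659)
n_4 = (-0.5852, +0.8109)
n_5 = (-0.8767, +0.4810)
  (0,1): δ = 107.97°  ·
  (0,2): δ = 12.88°  ✓
  (0,3): δ = 11.86°  ✓
  (0,4): δ = 32.66°  ·
  (0,5): δ = 58.09°  ·
  (1,2): δ = 84.91°  ·
  (1,3): δ = 60.17°  ·
  (1,4): δ = 39.36°  ·
  (1,5): δ = 13.93°  ✓
  (2,3): δ = 155.26°  ·
  (2,4): δ = 134.46°  ·
  (2,5): δ = 109.02°  ·
  (3,4): δ = 159.19°  ·
  (3,5): δ = 133.76°  ·
  (4,5): δ = 154.57°  ·
antipodal pairs: 3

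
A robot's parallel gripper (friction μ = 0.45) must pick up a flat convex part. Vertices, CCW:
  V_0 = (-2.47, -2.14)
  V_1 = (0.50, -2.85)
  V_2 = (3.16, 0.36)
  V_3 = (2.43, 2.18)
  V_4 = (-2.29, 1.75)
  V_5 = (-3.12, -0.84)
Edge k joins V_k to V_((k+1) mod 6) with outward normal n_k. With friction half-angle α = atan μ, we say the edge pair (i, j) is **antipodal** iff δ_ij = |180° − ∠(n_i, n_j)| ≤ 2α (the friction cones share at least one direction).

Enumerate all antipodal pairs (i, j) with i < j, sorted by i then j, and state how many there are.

α = atan 0.45 = 24.23°;  2α = 48.46°
n_0 = (-0.2325, -0.9726)
n_1 = (+0.7700, -0.6381)
n_2 = (+0.9281, +0.3723)
n_3 = (-0.0907, +0.9959)
n_4 = (-0.9523, +0.3052)
n_5 = (-0.8944, -0.4472)
  (0,1): δ = 116.20°  ·
  (0,2): δ = 54.70°  ·
  (0,3): δ = 18.65°  ✓
  (0,4): δ = 85.68°  ·
  (0,5): δ = 130.01°  ·
  (1,2): δ = 118.50°  ·
  (1,3): δ = 45.15°  ✓
  (1,4): δ = 21.88°  ✓
  (1,5): δ = 66.21°  ·
  (2,3): δ = 106.65°  ·
  (2,4): δ = 39.62°  ✓
  (2,5): δ = 4.71°  ✓
  (3,4): δ = 112.97°  ·
  (3,5): δ = 68.64°  ·
  (4,5): δ = 135.67°  ·
antipodal pairs: 5

count = 5; pairs: (0,3), (1,3), (1,4), (2,4), (2,5)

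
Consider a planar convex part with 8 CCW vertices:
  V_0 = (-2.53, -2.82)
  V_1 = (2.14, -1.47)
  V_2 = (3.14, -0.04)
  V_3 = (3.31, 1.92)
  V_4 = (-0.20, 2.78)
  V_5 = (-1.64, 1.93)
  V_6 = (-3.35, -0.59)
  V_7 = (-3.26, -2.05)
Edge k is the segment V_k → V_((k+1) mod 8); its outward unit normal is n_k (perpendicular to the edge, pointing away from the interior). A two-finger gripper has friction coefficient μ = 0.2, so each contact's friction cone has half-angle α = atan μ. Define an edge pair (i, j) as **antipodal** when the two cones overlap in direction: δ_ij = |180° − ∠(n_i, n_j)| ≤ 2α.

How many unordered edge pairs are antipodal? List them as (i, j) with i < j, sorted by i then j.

α = atan 0.2 = 11.31°;  2α = 22.62°
n_0 = (+0.2777, -0.9607)
n_1 = (+0.8195, -0.5731)
n_2 = (+0.9963, -0.0864)
n_3 = (+0.2380, +0.9713)
n_4 = (-0.5083, +0.8612)
n_5 = (-0.8275, +0.5615)
n_6 = (-0.9981, -0.0615)
n_7 = (-0.7257, -0.6880)
  (0,1): δ = 141.09°  ·
  (0,2): δ = 111.08°  ·
  (0,3): δ = 29.89°  ·
  (0,4): δ = 14.43°  ✓
  (0,5): δ = 39.72°  ·
  (0,6): δ = 77.40°  ·
  (0,7): δ = 117.35°  ·
  (1,2): δ = 149.99°  ·
  (1,3): δ = 68.80°  ·
  (1,4): δ = 24.48°  ·
  (1,5): δ = 0.81°  ✓
  (1,6): δ = 38.49°  ·
  (1,7): δ = 78.44°  ·
  (2,3): δ = 98.81°  ·
  (2,4): δ = 54.49°  ·
  (2,5): δ = 29.20°  ·
  (2,6): δ = 8.48°  ✓
  (2,7): δ = 48.43°  ·
  (3,4): δ = 135.68°  ·
  (3,5): δ = 110.39°  ·
  (3,6): δ = 72.71°  ·
  (3,7): δ = 32.76°  ·
  (4,5): δ = 154.71°  ·
  (4,6): δ = 117.02°  ·
  (4,7): δ = 77.08°  ·
  (5,6): δ = 142.31°  ·
  (5,7): δ = 102.37°  ·
  (6,7): δ = 140.05°  ·
antipodal pairs: 3

count = 3; pairs: (0,4), (1,5), (2,6)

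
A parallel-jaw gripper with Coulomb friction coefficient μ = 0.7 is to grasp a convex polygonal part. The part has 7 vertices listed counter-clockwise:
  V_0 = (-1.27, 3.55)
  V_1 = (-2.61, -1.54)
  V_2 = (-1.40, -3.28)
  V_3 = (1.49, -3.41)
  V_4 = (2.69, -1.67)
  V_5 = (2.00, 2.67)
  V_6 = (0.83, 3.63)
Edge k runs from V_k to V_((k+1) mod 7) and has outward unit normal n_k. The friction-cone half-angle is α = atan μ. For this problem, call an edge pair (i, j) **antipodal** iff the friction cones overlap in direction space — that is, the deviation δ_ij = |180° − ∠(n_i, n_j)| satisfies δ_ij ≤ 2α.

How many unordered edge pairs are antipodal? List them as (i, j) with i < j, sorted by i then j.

count = 10; pairs: (0,3), (0,4), (0,5), (1,3), (1,4), (1,5), (1,6), (2,5), (2,6), (3,6)

α = atan 0.7 = 34.99°;  2α = 69.98°
n_0 = (-0.9670, +0.2546)
n_1 = (-0.8210, -0.5709)
n_2 = (-0.0449, -0.9990)
n_3 = (+0.8232, -0.5677)
n_4 = (+0.9876, +0.1570)
n_5 = (+0.6343, +0.7731)
n_6 = (-0.0381, +0.9993)
  (0,1): δ = 130.44°  ·
  (0,2): δ = 77.83°  ·
  (0,3): δ = 19.84°  ✓
  (0,4): δ = 23.78°  ✓
  (0,5): δ = 65.38°  ✓
  (0,6): δ = 106.93°  ·
  (1,2): δ = 127.39°  ·
  (1,3): δ = 69.41°  ✓
  (1,4): δ = 25.78°  ✓
  (1,5): δ = 15.82°  ✓
  (1,6): δ = 57.37°  ✓
  (2,3): δ = 122.02°  ·
  (2,4): δ = 78.39°  ·
  (2,5): δ = 36.79°  ✓
  (2,6): δ = 4.76°  ✓
  (3,4): δ = 136.37°  ·
  (3,5): δ = 94.78°  ·
  (3,6): δ = 53.23°  ✓
  (4,5): δ = 138.40°  ·
  (4,6): δ = 96.85°  ·
  (5,6): δ = 138.45°  ·
antipodal pairs: 10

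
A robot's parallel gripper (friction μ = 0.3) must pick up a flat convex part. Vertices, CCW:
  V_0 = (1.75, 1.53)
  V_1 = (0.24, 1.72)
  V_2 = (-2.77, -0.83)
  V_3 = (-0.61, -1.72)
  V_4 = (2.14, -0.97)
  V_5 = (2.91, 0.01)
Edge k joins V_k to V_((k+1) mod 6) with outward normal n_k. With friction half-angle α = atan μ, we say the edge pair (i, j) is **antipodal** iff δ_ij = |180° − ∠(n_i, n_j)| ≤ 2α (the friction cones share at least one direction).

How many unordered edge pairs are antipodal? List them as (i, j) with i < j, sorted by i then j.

count = 5; pairs: (0,2), (0,3), (1,3), (1,4), (2,5)

α = atan 0.3 = 16.70°;  2α = 33.40°
n_0 = (+0.1248, +0.9922)
n_1 = (-0.6464, +0.7630)
n_2 = (-0.3810, -0.9246)
n_3 = (+0.2631, -0.9648)
n_4 = (+0.7863, -0.6178)
n_5 = (+0.7950, +0.6067)
  (0,1): δ = 132.56°  ·
  (0,2): δ = 15.22°  ✓
  (0,3): δ = 22.43°  ✓
  (0,4): δ = 59.01°  ·
  (0,5): δ = 134.52°  ·
  (1,2): δ = 62.66°  ·
  (1,3): δ = 25.02°  ✓
  (1,4): δ = 11.57°  ✓
  (1,5): δ = 87.08°  ·
  (2,3): δ = 142.35°  ·
  (2,4): δ = 105.76°  ·
  (2,5): δ = 30.26°  ✓
  (3,4): δ = 143.41°  ·
  (3,5): δ = 67.91°  ·
  (4,5): δ = 104.49°  ·
antipodal pairs: 5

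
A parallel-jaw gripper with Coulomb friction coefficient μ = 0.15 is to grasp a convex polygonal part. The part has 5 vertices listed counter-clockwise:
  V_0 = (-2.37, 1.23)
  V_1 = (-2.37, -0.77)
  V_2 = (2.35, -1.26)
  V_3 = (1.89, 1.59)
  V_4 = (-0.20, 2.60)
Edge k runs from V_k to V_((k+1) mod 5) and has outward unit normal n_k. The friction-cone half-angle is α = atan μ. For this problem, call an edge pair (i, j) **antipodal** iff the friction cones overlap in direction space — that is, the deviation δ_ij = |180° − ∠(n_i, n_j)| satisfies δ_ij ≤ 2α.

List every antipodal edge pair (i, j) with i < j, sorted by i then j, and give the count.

count = 1; pairs: (0,2)

α = atan 0.15 = 8.53°;  2α = 17.06°
n_0 = (-1.0000, -0.0000)
n_1 = (-0.1033, -0.9947)
n_2 = (+0.9872, +0.1593)
n_3 = (+0.4351, +0.9004)
n_4 = (-0.5338, +0.8456)
  (0,1): δ = 95.93°  ·
  (0,2): δ = 9.17°  ✓
  (0,3): δ = 64.21°  ·
  (0,4): δ = 122.27°  ·
  (1,2): δ = 74.90°  ·
  (1,3): δ = 19.87°  ·
  (1,4): δ = 38.19°  ·
  (2,3): δ = 124.96°  ·
  (2,4): δ = 66.90°  ·
  (3,4): δ = 121.94°  ·
antipodal pairs: 1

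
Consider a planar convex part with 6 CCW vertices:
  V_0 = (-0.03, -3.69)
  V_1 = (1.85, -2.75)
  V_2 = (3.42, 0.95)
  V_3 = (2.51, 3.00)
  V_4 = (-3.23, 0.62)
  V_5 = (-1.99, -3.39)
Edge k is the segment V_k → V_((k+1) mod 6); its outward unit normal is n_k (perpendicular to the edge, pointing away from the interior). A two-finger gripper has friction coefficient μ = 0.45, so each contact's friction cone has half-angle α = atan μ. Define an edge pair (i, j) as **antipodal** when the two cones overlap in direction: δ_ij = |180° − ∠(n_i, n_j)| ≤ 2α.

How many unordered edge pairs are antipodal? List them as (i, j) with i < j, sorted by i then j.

α = atan 0.45 = 24.23°;  2α = 48.46°
n_0 = (+0.4472, -0.8944)
n_1 = (+0.9206, -0.3906)
n_2 = (+0.9140, +0.4057)
n_3 = (-0.3830, +0.9237)
n_4 = (-0.9554, -0.2954)
n_5 = (-0.1513, -0.9885)
  (0,1): δ = 139.56°  ·
  (0,2): δ = 92.63°  ·
  (0,3): δ = 4.04°  ✓
  (0,4): δ = 80.62°  ·
  (0,5): δ = 144.73°  ·
  (1,2): δ = 133.07°  ·
  (1,3): δ = 44.49°  ✓
  (1,4): δ = 40.18°  ✓
  (1,5): δ = 104.29°  ·
  (2,3): δ = 91.42°  ·
  (2,4): δ = 6.75°  ✓
  (2,5): δ = 57.36°  ·
  (3,4): δ = 95.34°  ·
  (3,5): δ = 31.22°  ✓
  (4,5): δ = 115.89°  ·
antipodal pairs: 5

count = 5; pairs: (0,3), (1,3), (1,4), (2,4), (3,5)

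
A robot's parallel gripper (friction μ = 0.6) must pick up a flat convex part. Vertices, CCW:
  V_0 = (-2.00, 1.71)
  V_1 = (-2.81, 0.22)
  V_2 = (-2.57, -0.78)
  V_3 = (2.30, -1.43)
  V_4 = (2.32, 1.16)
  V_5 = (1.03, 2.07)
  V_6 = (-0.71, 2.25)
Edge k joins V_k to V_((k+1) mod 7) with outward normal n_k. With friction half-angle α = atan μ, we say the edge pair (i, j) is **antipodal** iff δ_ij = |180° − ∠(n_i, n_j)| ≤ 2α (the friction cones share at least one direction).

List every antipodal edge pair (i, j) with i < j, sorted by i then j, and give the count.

α = atan 0.6 = 30.96°;  2α = 61.93°
n_0 = (-0.8786, +0.4776)
n_1 = (-0.9724, -0.2334)
n_2 = (-0.1323, -0.9912)
n_3 = (+1.0000, -0.0077)
n_4 = (+0.5764, +0.8171)
n_5 = (+0.1029, +0.9947)
n_6 = (-0.3861, +0.9224)
  (0,1): δ = 137.97°  ·
  (0,2): δ = 69.07°  ·
  (0,3): δ = 28.09°  ✓
  (0,4): δ = 83.33°  ·
  (0,5): δ = 112.62°  ·
  (0,6): δ = 141.24°  ·
  (1,2): δ = 111.10°  ·
  (1,3): δ = 13.94°  ✓
  (1,4): δ = 41.30°  ✓
  (1,5): δ = 70.60°  ·
  (1,6): δ = 99.22°  ·
  (2,3): δ = 82.84°  ·
  (2,4): δ = 27.60°  ✓
  (2,5): δ = 1.70°  ✓
  (2,6): δ = 30.32°  ✓
  (3,4): δ = 124.76°  ·
  (3,5): δ = 95.46°  ·
  (3,6): δ = 66.84°  ·
  (4,5): δ = 150.71°  ·
  (4,6): δ = 122.09°  ·
  (5,6): δ = 151.38°  ·
antipodal pairs: 6

count = 6; pairs: (0,3), (1,3), (1,4), (2,4), (2,5), (2,6)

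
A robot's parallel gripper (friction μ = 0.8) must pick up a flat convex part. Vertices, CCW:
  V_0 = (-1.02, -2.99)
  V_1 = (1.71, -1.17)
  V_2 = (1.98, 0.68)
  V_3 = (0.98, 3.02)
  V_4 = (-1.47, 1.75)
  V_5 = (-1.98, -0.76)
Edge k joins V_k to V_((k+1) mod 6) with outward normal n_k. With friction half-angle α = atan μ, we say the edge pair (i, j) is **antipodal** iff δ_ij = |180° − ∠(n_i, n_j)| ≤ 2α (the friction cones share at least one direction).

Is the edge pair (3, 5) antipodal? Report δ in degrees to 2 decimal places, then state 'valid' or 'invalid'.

α = atan 0.8 = 38.66°;  2α = 77.32°
edge 3: e_3 = (-2.45, -1.27);  n_3 = (-0.4602, +0.8878)
edge 5: e_5 = (+0.96, -2.23);  n_5 = (-0.9185, -0.3954)
∠(n_3, n_5) = 85.89°
δ = |180° − 85.89°| = 94.11°
94.11° > 2α = 77.32°  →  invalid

δ = 94.11°, invalid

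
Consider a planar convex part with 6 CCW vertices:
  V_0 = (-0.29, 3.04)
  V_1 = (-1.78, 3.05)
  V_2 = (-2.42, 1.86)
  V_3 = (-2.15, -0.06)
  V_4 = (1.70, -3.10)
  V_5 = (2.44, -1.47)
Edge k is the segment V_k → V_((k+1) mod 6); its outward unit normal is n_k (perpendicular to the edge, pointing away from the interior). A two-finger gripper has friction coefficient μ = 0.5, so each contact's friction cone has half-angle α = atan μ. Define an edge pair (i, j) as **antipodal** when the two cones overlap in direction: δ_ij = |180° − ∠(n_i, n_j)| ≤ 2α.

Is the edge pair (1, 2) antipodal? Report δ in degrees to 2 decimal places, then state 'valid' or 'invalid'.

α = atan 0.5 = 26.57°;  2α = 53.13°
edge 1: e_1 = (-0.64, -1.19);  n_1 = (-0.8807, +0.4737)
edge 2: e_2 = (+0.27, -1.92);  n_2 = (-0.9903, -0.1393)
∠(n_1, n_2) = 36.28°
δ = |180° − 36.28°| = 143.72°
143.72° > 2α = 53.13°  →  invalid

δ = 143.72°, invalid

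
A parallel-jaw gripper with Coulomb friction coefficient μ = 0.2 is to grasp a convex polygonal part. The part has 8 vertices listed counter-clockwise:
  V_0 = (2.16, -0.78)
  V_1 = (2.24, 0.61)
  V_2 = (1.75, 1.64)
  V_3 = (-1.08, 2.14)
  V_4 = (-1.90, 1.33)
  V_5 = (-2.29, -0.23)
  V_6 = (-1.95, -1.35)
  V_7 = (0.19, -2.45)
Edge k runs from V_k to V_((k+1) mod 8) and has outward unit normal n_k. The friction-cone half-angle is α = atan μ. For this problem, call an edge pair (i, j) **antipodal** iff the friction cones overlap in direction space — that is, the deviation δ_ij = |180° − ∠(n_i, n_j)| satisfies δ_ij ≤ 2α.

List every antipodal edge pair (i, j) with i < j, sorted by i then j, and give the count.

α = atan 0.2 = 11.31°;  2α = 22.62°
n_0 = (+0.9983, -0.0575)
n_1 = (+0.9030, +0.4296)
n_2 = (+0.1740, +0.9847)
n_3 = (-0.7028, +0.7114)
n_4 = (-0.9701, +0.2425)
n_5 = (-0.9569, -0.2905)
n_6 = (-0.4572, -0.8894)
n_7 = (+0.6466, -0.7628)
  (0,1): δ = 151.26°  ·
  (0,2): δ = 96.73°  ·
  (0,3): δ = 42.06°  ·
  (0,4): δ = 10.74°  ✓
  (0,5): δ = 20.18°  ✓
  (0,6): δ = 66.09°  ·
  (0,7): δ = 133.58°  ·
  (1,2): δ = 125.46°  ·
  (1,3): δ = 70.79°  ·
  (1,4): δ = 39.48°  ·
  (1,5): δ = 8.55°  ✓
  (1,6): δ = 37.35°  ·
  (1,7): δ = 104.85°  ·
  (2,3): δ = 125.33°  ·
  (2,4): δ = 94.02°  ·
  (2,5): δ = 63.09°  ·
  (2,6): δ = 17.18°  ✓
  (2,7): δ = 50.31°  ·
  (3,4): δ = 148.68°  ·
  (3,5): δ = 117.76°  ·
  (3,6): δ = 71.85°  ·
  (3,7): δ = 4.36°  ✓
  (4,5): δ = 149.08°  ·
  (4,6): δ = 103.17°  ·
  (4,7): δ = 35.68°  ·
  (5,6): δ = 134.09°  ·
  (5,7): δ = 66.60°  ·
  (6,7): δ = 112.51°  ·
antipodal pairs: 5

count = 5; pairs: (0,4), (0,5), (1,5), (2,6), (3,7)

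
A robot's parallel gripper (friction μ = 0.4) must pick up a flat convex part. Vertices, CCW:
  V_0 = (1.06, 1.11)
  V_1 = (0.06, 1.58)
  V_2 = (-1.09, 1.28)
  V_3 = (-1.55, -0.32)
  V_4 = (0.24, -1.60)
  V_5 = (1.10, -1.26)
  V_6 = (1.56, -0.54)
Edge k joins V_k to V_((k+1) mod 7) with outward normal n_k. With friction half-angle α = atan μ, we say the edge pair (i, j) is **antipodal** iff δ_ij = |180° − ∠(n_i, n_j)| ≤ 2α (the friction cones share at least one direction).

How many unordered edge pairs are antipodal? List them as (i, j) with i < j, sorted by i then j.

count = 6; pairs: (0,3), (1,4), (1,5), (2,5), (2,6), (3,6)

α = atan 0.4 = 21.80°;  2α = 43.60°
n_0 = (+0.4254, +0.9050)
n_1 = (-0.2524, +0.9676)
n_2 = (-0.9611, +0.2763)
n_3 = (-0.5817, -0.8134)
n_4 = (+0.3677, -0.9300)
n_5 = (+0.8427, -0.5384)
n_6 = (+0.9570, +0.2900)
  (0,1): δ = 140.21°  ·
  (0,2): δ = 80.87°  ·
  (0,3): δ = 10.39°  ✓
  (0,4): δ = 46.74°  ·
  (0,5): δ = 82.60°  ·
  (0,6): δ = 132.03°  ·
  (1,2): δ = 120.66°  ·
  (1,3): δ = 50.19°  ·
  (1,4): δ = 6.95°  ✓
  (1,5): δ = 42.81°  ✓
  (1,6): δ = 92.24°  ·
  (2,3): δ = 109.53°  ·
  (2,4): δ = 52.39°  ·
  (2,5): δ = 16.53°  ✓
  (2,6): δ = 32.90°  ✓
  (3,4): δ = 122.86°  ·
  (3,5): δ = 87.01°  ·
  (3,6): δ = 37.57°  ✓
  (4,5): δ = 144.15°  ·
  (4,6): δ = 94.71°  ·
  (5,6): δ = 130.57°  ·
antipodal pairs: 6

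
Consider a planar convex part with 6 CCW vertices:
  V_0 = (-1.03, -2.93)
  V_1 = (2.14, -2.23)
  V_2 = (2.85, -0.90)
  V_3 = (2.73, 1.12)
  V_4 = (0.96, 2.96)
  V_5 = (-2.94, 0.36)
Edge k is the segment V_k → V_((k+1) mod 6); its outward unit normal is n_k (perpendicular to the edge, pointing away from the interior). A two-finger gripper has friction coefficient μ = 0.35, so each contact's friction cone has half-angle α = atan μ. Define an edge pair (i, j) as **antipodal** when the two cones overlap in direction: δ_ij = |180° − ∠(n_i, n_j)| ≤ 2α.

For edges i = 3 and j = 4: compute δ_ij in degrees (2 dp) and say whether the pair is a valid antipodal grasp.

α = atan 0.35 = 19.29°;  2α = 38.58°
edge 3: e_3 = (-1.77, +1.84);  n_3 = (+0.7207, +0.6933)
edge 4: e_4 = (-3.90, -2.60);  n_4 = (-0.5547, +0.8321)
∠(n_3, n_4) = 79.80°
δ = |180° − 79.80°| = 100.20°
100.20° > 2α = 38.58°  →  invalid

δ = 100.20°, invalid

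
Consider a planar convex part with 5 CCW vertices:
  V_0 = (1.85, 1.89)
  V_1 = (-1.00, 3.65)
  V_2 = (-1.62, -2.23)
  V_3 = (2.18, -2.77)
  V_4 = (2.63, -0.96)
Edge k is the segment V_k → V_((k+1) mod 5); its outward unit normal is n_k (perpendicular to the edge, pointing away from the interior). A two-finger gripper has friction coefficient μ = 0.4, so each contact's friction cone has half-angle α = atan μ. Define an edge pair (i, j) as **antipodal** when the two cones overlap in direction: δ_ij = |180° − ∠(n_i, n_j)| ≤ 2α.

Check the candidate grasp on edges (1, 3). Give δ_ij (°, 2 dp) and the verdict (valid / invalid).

δ = 7.94°, valid

α = atan 0.4 = 21.80°;  2α = 43.60°
edge 1: e_1 = (-0.62, -5.88);  n_1 = (-0.9945, +0.1049)
edge 3: e_3 = (+0.45, +1.81);  n_3 = (+0.9705, -0.2413)
∠(n_1, n_3) = 172.06°
δ = |180° − 172.06°| = 7.94°
7.94° ≤ 2α = 43.60°  →  valid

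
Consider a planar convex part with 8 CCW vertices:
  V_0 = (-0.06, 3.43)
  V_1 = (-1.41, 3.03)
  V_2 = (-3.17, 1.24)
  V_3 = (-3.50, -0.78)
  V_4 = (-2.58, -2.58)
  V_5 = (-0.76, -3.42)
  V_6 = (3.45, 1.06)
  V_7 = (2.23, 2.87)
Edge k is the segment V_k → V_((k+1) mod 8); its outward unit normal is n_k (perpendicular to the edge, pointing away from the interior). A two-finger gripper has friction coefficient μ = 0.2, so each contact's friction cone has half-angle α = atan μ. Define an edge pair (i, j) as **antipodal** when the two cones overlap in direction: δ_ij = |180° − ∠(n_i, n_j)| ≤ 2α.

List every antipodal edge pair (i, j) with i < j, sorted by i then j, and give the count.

count = 3; pairs: (1,5), (3,6), (4,7)

α = atan 0.2 = 11.31°;  2α = 22.62°
n_0 = (-0.2841, +0.9588)
n_1 = (-0.7131, +0.7011)
n_2 = (-0.9869, +0.1612)
n_3 = (-0.8904, -0.4551)
n_4 = (-0.4191, -0.9080)
n_5 = (+0.7287, -0.6848)
n_6 = (+0.8292, +0.5589)
n_7 = (+0.2375, +0.9714)
  (0,1): δ = 151.02°  ·
  (0,2): δ = 115.78°  ·
  (0,3): δ = 79.43°  ·
  (0,4): δ = 41.28°  ·
  (0,5): δ = 30.28°  ·
  (0,6): δ = 107.48°  ·
  (0,7): δ = 149.75°  ·
  (1,2): δ = 144.76°  ·
  (1,3): δ = 108.41°  ·
  (1,4): δ = 70.26°  ·
  (1,5): δ = 1.30°  ✓
  (1,6): δ = 78.50°  ·
  (1,7): δ = 120.77°  ·
  (2,3): δ = 143.65°  ·
  (2,4): δ = 105.50°  ·
  (2,5): δ = 33.94°  ·
  (2,6): δ = 43.26°  ·
  (2,7): δ = 85.54°  ·
  (3,4): δ = 141.85°  ·
  (3,5): δ = 70.29°  ·
  (3,6): δ = 6.91°  ✓
  (3,7): δ = 49.19°  ·
  (4,5): δ = 108.45°  ·
  (4,6): δ = 31.24°  ·
  (4,7): δ = 11.03°  ✓
  (5,6): δ = 102.80°  ·
  (5,7): δ = 60.52°  ·
  (6,7): δ = 137.72°  ·
antipodal pairs: 3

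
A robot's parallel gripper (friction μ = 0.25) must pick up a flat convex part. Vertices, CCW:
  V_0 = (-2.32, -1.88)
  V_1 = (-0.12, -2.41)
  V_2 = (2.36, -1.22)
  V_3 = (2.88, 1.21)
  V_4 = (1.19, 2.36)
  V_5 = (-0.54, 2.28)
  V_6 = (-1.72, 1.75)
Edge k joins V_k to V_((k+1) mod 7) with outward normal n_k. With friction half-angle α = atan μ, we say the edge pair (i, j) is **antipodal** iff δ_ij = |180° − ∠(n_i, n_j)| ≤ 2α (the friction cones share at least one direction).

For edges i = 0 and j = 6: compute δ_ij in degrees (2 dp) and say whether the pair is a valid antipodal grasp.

δ = 94.16°, invalid

α = atan 0.25 = 14.04°;  2α = 28.07°
edge 0: e_0 = (+2.20, -0.53);  n_0 = (-0.2342, -0.9722)
edge 6: e_6 = (-0.60, -3.63);  n_6 = (-0.9866, +0.1631)
∠(n_0, n_6) = 85.84°
δ = |180° − 85.84°| = 94.16°
94.16° > 2α = 28.07°  →  invalid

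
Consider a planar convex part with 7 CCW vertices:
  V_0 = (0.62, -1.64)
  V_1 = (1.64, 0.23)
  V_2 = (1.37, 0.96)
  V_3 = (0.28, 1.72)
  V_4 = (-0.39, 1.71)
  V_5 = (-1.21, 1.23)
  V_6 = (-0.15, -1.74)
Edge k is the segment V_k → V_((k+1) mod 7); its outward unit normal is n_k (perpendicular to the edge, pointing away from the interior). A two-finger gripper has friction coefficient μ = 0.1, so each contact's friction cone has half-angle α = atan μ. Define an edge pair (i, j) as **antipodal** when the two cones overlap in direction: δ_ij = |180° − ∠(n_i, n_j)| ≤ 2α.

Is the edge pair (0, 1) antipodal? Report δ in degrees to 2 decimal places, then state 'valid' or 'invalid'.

δ = 131.09°, invalid

α = atan 0.1 = 5.71°;  2α = 11.42°
edge 0: e_0 = (+1.02, +1.87);  n_0 = (+0.8779, -0.4789)
edge 1: e_1 = (-0.27, +0.73);  n_1 = (+0.9379, +0.3469)
∠(n_0, n_1) = 48.91°
δ = |180° − 48.91°| = 131.09°
131.09° > 2α = 11.42°  →  invalid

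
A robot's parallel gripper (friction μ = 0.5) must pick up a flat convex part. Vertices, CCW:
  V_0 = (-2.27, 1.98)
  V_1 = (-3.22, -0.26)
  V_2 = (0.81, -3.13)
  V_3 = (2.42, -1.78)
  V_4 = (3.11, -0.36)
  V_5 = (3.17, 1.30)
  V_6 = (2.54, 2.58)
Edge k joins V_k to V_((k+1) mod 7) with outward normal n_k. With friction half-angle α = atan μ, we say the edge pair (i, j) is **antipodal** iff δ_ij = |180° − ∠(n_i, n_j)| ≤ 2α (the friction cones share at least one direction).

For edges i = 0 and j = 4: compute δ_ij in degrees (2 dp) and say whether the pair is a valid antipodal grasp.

δ = 20.91°, valid

α = atan 0.5 = 26.57°;  2α = 53.13°
edge 0: e_0 = (-0.95, -2.24);  n_0 = (-0.9206, +0.3904)
edge 4: e_4 = (+0.06, +1.66);  n_4 = (+0.9993, -0.0361)
∠(n_0, n_4) = 159.09°
δ = |180° − 159.09°| = 20.91°
20.91° ≤ 2α = 53.13°  →  valid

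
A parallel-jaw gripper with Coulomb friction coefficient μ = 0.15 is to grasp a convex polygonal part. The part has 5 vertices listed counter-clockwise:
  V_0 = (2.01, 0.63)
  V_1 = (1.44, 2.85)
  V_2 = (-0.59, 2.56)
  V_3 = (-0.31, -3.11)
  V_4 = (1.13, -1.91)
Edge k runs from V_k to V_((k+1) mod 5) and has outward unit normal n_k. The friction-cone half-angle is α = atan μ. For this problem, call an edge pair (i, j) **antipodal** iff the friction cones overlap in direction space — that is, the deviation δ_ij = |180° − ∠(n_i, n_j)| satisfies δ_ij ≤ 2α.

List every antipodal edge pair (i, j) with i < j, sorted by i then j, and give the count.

count = 1; pairs: (0,2)

α = atan 0.15 = 8.53°;  2α = 17.06°
n_0 = (+0.9686, +0.2487)
n_1 = (-0.1414, +0.9899)
n_2 = (-0.9988, -0.0493)
n_3 = (+0.6402, -0.7682)
n_4 = (+0.9449, -0.3274)
  (0,1): δ = 96.27°  ·
  (0,2): δ = 11.57°  ✓
  (0,3): δ = 115.41°  ·
  (0,4): δ = 146.49°  ·
  (1,2): δ = 95.30°  ·
  (1,3): δ = 31.68°  ·
  (1,4): δ = 62.76°  ·
  (2,3): δ = 53.02°  ·
  (2,4): δ = 21.94°  ·
  (3,4): δ = 148.91°  ·
antipodal pairs: 1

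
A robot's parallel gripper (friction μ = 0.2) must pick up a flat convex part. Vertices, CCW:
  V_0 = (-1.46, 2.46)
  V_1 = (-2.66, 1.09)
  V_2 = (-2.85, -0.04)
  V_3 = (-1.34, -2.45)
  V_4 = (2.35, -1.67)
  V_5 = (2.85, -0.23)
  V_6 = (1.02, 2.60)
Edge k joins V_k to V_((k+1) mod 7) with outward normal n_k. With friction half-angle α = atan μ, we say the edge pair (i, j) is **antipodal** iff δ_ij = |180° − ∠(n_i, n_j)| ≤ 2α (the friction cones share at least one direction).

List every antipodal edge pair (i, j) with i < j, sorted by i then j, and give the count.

count = 4; pairs: (0,4), (1,4), (2,5), (3,6)

α = atan 0.2 = 11.31°;  2α = 22.62°
n_0 = (-0.7522, +0.6589)
n_1 = (-0.9862, +0.1658)
n_2 = (-0.8474, -0.5309)
n_3 = (+0.2068, -0.9784)
n_4 = (+0.9447, -0.3280)
n_5 = (+0.8397, +0.5430)
n_6 = (-0.0564, +0.9984)
  (0,1): δ = 148.33°  ·
  (0,2): δ = 106.72°  ·
  (0,3): δ = 36.85°  ·
  (0,4): δ = 22.07°  ✓
  (0,5): δ = 74.10°  ·
  (0,6): δ = 134.45°  ·
  (1,2): δ = 138.39°  ·
  (1,3): δ = 68.52°  ·
  (1,4): δ = 9.60°  ✓
  (1,5): δ = 42.43°  ·
  (1,6): δ = 102.78°  ·
  (2,3): δ = 110.13°  ·
  (2,4): δ = 51.22°  ·
  (2,5): δ = 0.82°  ✓
  (2,6): δ = 61.16°  ·
  (3,4): δ = 121.08°  ·
  (3,5): δ = 69.05°  ·
  (3,6): δ = 8.70°  ✓
  (4,5): δ = 127.96°  ·
  (4,6): δ = 67.62°  ·
  (5,6): δ = 119.66°  ·
antipodal pairs: 4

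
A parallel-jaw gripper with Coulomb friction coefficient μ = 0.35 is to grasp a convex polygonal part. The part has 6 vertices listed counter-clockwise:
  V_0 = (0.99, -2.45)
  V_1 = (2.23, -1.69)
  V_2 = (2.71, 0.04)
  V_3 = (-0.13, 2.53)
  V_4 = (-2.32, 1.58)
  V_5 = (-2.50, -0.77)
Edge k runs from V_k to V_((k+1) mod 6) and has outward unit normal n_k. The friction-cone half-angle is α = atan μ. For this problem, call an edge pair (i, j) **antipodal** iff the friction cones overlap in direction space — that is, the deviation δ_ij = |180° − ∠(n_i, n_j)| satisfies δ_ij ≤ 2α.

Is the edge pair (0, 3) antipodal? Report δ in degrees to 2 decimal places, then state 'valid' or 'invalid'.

α = atan 0.35 = 19.29°;  2α = 38.58°
edge 0: e_0 = (+1.24, +0.76);  n_0 = (+0.5226, -0.8526)
edge 3: e_3 = (-2.19, -0.95);  n_3 = (-0.3980, +0.9174)
∠(n_0, n_3) = 171.95°
δ = |180° − 171.95°| = 8.05°
8.05° ≤ 2α = 38.58°  →  valid

δ = 8.05°, valid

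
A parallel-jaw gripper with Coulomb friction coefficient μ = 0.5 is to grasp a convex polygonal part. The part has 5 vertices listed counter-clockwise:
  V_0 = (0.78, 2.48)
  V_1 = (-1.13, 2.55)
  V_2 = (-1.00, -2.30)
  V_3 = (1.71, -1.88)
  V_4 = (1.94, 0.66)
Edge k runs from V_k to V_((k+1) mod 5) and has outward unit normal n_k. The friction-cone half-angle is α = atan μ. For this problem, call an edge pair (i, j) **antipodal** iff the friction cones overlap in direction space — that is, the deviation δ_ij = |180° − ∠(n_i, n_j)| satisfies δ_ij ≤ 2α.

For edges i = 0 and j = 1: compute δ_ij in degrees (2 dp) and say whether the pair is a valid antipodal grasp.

α = atan 0.5 = 26.57°;  2α = 53.13°
edge 0: e_0 = (-1.91, +0.07);  n_0 = (+0.0366, +0.9993)
edge 1: e_1 = (+0.13, -4.85);  n_1 = (-0.9996, -0.0268)
∠(n_0, n_1) = 93.63°
δ = |180° − 93.63°| = 86.37°
86.37° > 2α = 53.13°  →  invalid

δ = 86.37°, invalid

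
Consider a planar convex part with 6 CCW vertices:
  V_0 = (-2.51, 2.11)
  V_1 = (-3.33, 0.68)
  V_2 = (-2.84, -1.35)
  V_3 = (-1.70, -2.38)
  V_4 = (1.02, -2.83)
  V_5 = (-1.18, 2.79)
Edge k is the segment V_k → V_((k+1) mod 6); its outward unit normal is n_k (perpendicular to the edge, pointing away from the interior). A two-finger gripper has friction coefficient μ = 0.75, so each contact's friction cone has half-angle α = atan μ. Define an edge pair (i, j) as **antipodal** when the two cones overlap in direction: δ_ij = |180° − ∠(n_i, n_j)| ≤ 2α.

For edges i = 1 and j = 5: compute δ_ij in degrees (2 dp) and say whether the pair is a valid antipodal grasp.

δ = 103.51°, invalid

α = atan 0.75 = 36.87°;  2α = 73.74°
edge 1: e_1 = (+0.49, -2.03);  n_1 = (-0.9721, -0.2346)
edge 5: e_5 = (-1.33, -0.68);  n_5 = (-0.4552, +0.8904)
∠(n_1, n_5) = 76.49°
δ = |180° − 76.49°| = 103.51°
103.51° > 2α = 73.74°  →  invalid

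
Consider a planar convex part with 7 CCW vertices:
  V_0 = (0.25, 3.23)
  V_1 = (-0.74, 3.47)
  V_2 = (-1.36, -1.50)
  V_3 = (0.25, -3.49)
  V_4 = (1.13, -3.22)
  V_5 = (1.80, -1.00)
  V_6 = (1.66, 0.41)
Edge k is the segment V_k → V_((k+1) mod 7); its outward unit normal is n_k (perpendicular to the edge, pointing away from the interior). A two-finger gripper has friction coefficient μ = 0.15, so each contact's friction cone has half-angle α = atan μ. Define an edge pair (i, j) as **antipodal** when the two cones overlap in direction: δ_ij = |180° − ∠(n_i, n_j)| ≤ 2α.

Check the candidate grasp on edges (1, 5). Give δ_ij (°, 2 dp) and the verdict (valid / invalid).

δ = 12.78°, valid

α = atan 0.15 = 8.53°;  2α = 17.06°
edge 1: e_1 = (-0.62, -4.97);  n_1 = (-0.9923, +0.1238)
edge 5: e_5 = (-0.14, +1.41);  n_5 = (+0.9951, +0.0988)
∠(n_1, n_5) = 167.22°
δ = |180° − 167.22°| = 12.78°
12.78° ≤ 2α = 17.06°  →  valid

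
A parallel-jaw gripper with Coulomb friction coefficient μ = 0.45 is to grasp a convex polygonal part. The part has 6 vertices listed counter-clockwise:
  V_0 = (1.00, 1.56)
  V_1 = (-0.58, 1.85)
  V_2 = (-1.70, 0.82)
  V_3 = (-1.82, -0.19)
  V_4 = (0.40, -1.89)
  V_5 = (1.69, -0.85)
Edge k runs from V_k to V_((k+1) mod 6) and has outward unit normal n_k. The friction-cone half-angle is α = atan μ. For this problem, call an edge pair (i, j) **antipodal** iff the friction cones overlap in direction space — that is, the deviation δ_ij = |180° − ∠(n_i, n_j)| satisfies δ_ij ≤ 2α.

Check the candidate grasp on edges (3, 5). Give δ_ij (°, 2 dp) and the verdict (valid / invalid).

δ = 36.58°, valid

α = atan 0.45 = 24.23°;  2α = 48.46°
edge 3: e_3 = (+2.22, -1.70);  n_3 = (-0.6080, -0.7940)
edge 5: e_5 = (-0.69, +2.41);  n_5 = (+0.9614, +0.2752)
∠(n_3, n_5) = 143.42°
δ = |180° − 143.42°| = 36.58°
36.58° ≤ 2α = 48.46°  →  valid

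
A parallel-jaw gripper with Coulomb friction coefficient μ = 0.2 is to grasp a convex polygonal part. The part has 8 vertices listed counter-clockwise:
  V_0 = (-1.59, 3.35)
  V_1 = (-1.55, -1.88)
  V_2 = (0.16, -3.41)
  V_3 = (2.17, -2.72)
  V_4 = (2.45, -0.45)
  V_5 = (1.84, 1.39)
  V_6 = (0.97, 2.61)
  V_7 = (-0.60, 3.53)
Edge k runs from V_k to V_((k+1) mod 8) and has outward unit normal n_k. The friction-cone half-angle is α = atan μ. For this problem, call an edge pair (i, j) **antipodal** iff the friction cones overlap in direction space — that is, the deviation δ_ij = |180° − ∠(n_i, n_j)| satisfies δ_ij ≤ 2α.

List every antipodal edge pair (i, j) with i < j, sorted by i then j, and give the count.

count = 5; pairs: (0,3), (0,4), (1,5), (1,6), (2,7)

α = atan 0.2 = 11.31°;  2α = 22.62°
n_0 = (-1.0000, -0.0076)
n_1 = (-0.6668, -0.7452)
n_2 = (+0.3247, -0.9458)
n_3 = (+0.9925, -0.1224)
n_4 = (+0.9492, +0.3147)
n_5 = (+0.8142, +0.5806)
n_6 = (+0.5056, +0.8628)
n_7 = (-0.1789, +0.9839)
  (0,1): δ = 132.26°  ·
  (0,2): δ = 71.49°  ·
  (0,3): δ = 7.47°  ✓
  (0,4): δ = 17.90°  ✓
  (0,5): δ = 35.06°  ·
  (0,6): δ = 59.19°  ·
  (0,7): δ = 99.87°  ·
  (1,2): δ = 119.23°  ·
  (1,3): δ = 55.21°  ·
  (1,4): δ = 29.84°  ·
  (1,5): δ = 12.69°  ✓
  (1,6): δ = 11.45°  ✓
  (1,7): δ = 52.13°  ·
  (2,3): δ = 115.98°  ·
  (2,4): δ = 90.61°  ·
  (2,5): δ = 73.45°  ·
  (2,6): δ = 49.32°  ·
  (2,7): δ = 8.64°  ✓
  (3,4): δ = 154.63°  ·
  (3,5): δ = 137.47°  ·
  (3,6): δ = 113.34°  ·
  (3,7): δ = 72.66°  ·
  (4,5): δ = 162.85°  ·
  (4,6): δ = 138.71°  ·
  (4,7): δ = 98.04°  ·
  (5,6): δ = 155.86°  ·
  (5,7): δ = 115.19°  ·
  (6,7): δ = 139.33°  ·
antipodal pairs: 5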